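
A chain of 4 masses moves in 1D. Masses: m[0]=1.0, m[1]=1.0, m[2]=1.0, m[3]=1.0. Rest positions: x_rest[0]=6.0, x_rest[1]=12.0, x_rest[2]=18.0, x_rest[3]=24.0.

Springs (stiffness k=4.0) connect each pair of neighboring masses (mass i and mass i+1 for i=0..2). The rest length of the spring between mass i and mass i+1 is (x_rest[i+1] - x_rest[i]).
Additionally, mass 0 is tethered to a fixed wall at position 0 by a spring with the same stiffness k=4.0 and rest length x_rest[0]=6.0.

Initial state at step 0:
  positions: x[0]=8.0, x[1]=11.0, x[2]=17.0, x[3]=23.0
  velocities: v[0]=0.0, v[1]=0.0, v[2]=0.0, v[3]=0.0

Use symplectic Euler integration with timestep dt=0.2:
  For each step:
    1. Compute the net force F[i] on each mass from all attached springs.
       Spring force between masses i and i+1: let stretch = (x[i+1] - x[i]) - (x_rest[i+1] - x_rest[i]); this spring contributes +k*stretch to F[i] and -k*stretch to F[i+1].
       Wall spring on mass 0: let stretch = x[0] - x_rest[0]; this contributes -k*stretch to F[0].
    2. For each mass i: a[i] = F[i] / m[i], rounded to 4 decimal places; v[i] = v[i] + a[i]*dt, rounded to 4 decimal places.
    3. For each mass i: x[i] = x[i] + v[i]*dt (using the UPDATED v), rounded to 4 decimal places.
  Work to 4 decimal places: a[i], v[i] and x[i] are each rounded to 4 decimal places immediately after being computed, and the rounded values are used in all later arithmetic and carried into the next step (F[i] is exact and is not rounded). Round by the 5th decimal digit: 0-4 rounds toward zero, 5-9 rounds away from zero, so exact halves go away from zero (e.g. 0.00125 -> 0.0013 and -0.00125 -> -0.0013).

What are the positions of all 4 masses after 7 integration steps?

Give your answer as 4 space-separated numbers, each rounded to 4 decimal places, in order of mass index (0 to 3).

Answer: 5.6096 10.3574 18.3256 23.9932

Derivation:
Step 0: x=[8.0000 11.0000 17.0000 23.0000] v=[0.0000 0.0000 0.0000 0.0000]
Step 1: x=[7.2000 11.4800 17.0000 23.0000] v=[-4.0000 2.4000 0.0000 0.0000]
Step 2: x=[5.9328 12.1584 17.0768 23.0000] v=[-6.3360 3.3920 0.3840 0.0000]
Step 3: x=[4.7124 12.6276 17.3144 23.0123] v=[-6.1018 2.3462 1.1878 0.0614]
Step 4: x=[4.0045 12.5803 17.7137 23.0729] v=[-3.5396 -0.2365 1.9967 0.3031]
Step 5: x=[4.0280 11.9822 18.1492 23.2360] v=[0.1174 -2.9904 2.1773 0.8157]
Step 6: x=[4.6797 11.0982 18.4118 23.5453] v=[3.2584 -4.4202 1.3131 1.5463]
Step 7: x=[5.6096 10.3574 18.3256 23.9932] v=[4.6494 -3.7041 -0.4310 2.2395]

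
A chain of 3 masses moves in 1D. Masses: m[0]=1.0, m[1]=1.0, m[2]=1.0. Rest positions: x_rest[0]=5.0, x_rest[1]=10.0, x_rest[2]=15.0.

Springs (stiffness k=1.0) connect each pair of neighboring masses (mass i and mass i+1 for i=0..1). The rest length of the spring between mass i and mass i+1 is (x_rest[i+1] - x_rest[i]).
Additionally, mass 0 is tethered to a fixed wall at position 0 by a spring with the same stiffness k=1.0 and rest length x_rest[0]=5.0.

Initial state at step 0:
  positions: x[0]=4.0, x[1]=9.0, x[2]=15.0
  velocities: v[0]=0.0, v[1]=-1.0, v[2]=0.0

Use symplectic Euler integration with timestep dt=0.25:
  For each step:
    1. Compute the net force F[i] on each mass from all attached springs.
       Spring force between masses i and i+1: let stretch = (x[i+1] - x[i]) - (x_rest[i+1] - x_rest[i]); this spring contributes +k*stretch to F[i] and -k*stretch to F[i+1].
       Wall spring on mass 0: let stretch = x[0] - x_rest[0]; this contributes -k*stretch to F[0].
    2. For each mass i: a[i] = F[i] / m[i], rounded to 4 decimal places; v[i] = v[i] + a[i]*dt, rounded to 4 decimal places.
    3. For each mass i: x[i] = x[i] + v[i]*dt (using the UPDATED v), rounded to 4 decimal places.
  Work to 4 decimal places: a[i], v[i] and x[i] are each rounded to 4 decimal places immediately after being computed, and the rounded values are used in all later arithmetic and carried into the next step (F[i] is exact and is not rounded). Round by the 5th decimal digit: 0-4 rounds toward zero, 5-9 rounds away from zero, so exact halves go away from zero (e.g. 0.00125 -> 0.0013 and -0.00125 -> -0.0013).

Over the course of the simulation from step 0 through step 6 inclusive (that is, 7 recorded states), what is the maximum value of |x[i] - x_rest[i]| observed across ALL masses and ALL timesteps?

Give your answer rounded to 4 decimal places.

Answer: 1.2937

Derivation:
Step 0: x=[4.0000 9.0000 15.0000] v=[0.0000 -1.0000 0.0000]
Step 1: x=[4.0625 8.8125 14.9375] v=[0.2500 -0.7500 -0.2500]
Step 2: x=[4.1680 8.7109 14.8047] v=[0.4219 -0.4063 -0.5313]
Step 3: x=[4.2969 8.7063 14.6035] v=[0.5156 -0.0186 -0.8048]
Step 4: x=[4.4328 8.7947 14.3462] v=[0.5437 0.3534 -1.0291]
Step 5: x=[4.5643 8.9574 14.0545] v=[0.5260 0.6508 -1.1670]
Step 6: x=[4.6851 9.1641 13.7567] v=[0.4832 0.8268 -1.1913]
Max displacement = 1.2937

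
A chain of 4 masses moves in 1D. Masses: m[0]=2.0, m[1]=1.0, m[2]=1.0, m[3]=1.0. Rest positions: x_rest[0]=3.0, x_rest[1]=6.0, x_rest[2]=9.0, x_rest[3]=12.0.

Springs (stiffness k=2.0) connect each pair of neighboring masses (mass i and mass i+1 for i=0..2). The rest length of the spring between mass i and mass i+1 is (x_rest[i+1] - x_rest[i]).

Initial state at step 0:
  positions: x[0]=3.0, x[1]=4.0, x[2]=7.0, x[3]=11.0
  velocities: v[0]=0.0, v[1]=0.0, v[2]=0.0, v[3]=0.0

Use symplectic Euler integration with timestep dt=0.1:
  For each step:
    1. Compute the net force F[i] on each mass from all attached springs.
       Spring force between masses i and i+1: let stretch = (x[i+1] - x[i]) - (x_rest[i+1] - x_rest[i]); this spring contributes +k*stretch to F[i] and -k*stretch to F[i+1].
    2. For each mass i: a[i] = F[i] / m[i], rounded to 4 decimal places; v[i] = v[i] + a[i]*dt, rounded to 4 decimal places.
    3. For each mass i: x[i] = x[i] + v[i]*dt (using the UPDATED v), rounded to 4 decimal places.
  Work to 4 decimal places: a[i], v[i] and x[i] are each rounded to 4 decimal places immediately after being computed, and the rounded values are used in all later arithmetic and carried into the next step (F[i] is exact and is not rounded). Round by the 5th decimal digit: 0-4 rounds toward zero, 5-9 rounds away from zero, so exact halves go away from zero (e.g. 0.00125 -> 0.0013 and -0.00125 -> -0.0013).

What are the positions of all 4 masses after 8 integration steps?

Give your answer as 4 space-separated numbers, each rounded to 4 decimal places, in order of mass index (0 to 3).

Step 0: x=[3.0000 4.0000 7.0000 11.0000] v=[0.0000 0.0000 0.0000 0.0000]
Step 1: x=[2.9800 4.0400 7.0200 10.9800] v=[-0.2000 0.4000 0.2000 -0.2000]
Step 2: x=[2.9406 4.1184 7.0596 10.9408] v=[-0.3940 0.7840 0.3960 -0.3920]
Step 3: x=[2.8830 4.2321 7.1180 10.8840] v=[-0.5762 1.1367 0.5840 -0.5682]
Step 4: x=[2.8089 4.3765 7.1940 10.8119] v=[-0.7413 1.4441 0.7600 -0.7214]
Step 5: x=[2.7205 4.5459 7.2860 10.7274] v=[-0.8845 1.6941 0.9201 -0.8450]
Step 6: x=[2.6203 4.7336 7.3920 10.6341] v=[-1.0020 1.8770 1.0604 -0.9333]
Step 7: x=[2.5112 4.9322 7.5097 10.5359] v=[-1.0907 1.9860 1.1771 -0.9817]
Step 8: x=[2.3963 5.1339 7.6364 10.4372] v=[-1.1486 2.0173 1.2668 -0.9869]

Answer: 2.3963 5.1339 7.6364 10.4372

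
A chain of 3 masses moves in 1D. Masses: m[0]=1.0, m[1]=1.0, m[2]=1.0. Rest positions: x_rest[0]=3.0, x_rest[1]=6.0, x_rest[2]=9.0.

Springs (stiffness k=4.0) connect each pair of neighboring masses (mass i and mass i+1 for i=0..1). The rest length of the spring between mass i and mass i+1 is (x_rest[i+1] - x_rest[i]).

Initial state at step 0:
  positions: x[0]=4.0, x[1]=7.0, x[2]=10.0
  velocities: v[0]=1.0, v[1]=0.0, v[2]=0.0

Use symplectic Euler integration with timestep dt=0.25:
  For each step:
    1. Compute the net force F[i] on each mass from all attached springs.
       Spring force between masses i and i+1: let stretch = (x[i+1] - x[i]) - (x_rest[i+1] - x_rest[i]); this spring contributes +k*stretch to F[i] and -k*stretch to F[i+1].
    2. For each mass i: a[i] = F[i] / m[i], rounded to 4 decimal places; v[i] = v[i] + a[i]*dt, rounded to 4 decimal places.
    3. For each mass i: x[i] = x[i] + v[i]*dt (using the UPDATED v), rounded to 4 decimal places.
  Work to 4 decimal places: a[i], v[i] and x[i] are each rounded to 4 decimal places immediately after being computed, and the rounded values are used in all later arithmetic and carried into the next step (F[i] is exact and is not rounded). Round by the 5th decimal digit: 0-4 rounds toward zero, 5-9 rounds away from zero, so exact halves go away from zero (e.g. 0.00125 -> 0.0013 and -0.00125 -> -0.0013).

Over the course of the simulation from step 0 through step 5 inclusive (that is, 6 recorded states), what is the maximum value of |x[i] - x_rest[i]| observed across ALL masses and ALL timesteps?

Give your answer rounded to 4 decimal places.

Answer: 1.5430

Derivation:
Step 0: x=[4.0000 7.0000 10.0000] v=[1.0000 0.0000 0.0000]
Step 1: x=[4.2500 7.0000 10.0000] v=[1.0000 0.0000 0.0000]
Step 2: x=[4.4375 7.0625 10.0000] v=[0.7500 0.2500 0.0000]
Step 3: x=[4.5313 7.2031 10.0156] v=[0.3750 0.5625 0.0625]
Step 4: x=[4.5430 7.3789 10.0781] v=[0.0468 0.7032 0.2500]
Step 5: x=[4.5137 7.5205 10.2158] v=[-0.1173 0.5665 0.5508]
Max displacement = 1.5430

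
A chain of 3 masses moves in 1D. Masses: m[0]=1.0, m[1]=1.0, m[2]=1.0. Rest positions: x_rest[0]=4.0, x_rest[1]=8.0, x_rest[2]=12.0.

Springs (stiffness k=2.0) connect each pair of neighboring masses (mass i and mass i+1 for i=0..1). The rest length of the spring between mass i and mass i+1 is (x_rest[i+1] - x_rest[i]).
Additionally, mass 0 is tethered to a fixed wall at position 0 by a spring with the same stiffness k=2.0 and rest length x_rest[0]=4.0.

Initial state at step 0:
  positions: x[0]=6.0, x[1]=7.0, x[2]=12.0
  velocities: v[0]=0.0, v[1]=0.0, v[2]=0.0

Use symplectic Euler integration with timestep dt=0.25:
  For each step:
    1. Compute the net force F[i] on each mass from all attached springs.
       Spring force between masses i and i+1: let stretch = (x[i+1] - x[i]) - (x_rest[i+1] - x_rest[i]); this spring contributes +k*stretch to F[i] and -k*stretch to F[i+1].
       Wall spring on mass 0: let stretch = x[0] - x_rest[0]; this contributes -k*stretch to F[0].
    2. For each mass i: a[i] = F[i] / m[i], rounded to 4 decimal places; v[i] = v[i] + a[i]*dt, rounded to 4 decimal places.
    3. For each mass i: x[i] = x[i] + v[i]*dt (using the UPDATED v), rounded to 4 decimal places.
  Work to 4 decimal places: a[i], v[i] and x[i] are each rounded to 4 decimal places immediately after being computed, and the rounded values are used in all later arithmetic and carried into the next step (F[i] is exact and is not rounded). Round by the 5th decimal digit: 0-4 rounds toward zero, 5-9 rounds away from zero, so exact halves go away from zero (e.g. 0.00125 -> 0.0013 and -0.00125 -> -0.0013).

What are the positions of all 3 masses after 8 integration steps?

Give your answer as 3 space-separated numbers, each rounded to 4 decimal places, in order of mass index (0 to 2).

Step 0: x=[6.0000 7.0000 12.0000] v=[0.0000 0.0000 0.0000]
Step 1: x=[5.3750 7.5000 11.8750] v=[-2.5000 2.0000 -0.5000]
Step 2: x=[4.3438 8.2813 11.7031] v=[-4.1250 3.1250 -0.6875]
Step 3: x=[3.2618 8.9981 11.6035] v=[-4.3282 2.8672 -0.3984]
Step 4: x=[2.4891 9.3236 11.6782] v=[-3.0910 1.3018 0.2989]
Step 5: x=[2.2595 9.0891 11.9586] v=[-0.9183 -0.9382 1.1216]
Step 6: x=[2.6012 8.3595 12.3803] v=[1.3668 -2.9183 1.6869]
Step 7: x=[3.3376 7.4127 12.7994] v=[2.9454 -3.7871 1.6765]
Step 8: x=[4.1662 6.6299 13.0452] v=[3.3142 -3.1313 0.9832]

Answer: 4.1662 6.6299 13.0452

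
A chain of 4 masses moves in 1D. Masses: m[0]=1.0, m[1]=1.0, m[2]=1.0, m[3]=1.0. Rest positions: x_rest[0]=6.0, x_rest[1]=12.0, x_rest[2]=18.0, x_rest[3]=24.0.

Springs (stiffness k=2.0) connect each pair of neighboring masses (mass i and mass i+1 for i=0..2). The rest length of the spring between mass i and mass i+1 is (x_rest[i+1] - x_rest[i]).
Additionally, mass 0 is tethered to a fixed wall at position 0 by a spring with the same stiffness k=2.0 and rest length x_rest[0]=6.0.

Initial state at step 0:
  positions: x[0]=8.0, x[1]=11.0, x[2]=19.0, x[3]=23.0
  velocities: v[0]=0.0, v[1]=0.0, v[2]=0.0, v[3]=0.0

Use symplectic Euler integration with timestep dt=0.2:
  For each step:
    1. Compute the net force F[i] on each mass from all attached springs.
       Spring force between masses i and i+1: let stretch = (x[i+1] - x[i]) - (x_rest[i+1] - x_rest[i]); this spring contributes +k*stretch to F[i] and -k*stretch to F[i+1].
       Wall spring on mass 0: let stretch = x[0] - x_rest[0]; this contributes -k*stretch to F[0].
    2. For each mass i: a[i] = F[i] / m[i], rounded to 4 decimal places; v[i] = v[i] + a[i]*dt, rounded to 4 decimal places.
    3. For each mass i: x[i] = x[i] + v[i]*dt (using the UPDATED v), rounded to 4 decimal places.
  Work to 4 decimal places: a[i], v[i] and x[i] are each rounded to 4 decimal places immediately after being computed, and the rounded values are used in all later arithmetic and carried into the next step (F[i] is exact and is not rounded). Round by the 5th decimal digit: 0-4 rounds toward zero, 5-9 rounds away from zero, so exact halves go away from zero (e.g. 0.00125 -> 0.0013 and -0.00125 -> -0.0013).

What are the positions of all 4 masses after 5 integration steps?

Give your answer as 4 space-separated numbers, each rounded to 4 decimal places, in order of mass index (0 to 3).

Step 0: x=[8.0000 11.0000 19.0000 23.0000] v=[0.0000 0.0000 0.0000 0.0000]
Step 1: x=[7.6000 11.4000 18.6800 23.1600] v=[-2.0000 2.0000 -1.6000 0.8000]
Step 2: x=[6.8960 12.0784 18.1360 23.4416] v=[-3.5200 3.3920 -2.7200 1.4080]
Step 3: x=[6.0549 12.8268 17.5318 23.7788] v=[-4.2054 3.7421 -3.0208 1.6858]
Step 4: x=[5.2712 13.4099 17.0510 24.0962] v=[-3.9186 2.9153 -2.4040 1.5870]
Step 5: x=[4.7169 13.6332 16.8425 24.3300] v=[-2.7716 1.1163 -1.0424 1.1689]

Answer: 4.7169 13.6332 16.8425 24.3300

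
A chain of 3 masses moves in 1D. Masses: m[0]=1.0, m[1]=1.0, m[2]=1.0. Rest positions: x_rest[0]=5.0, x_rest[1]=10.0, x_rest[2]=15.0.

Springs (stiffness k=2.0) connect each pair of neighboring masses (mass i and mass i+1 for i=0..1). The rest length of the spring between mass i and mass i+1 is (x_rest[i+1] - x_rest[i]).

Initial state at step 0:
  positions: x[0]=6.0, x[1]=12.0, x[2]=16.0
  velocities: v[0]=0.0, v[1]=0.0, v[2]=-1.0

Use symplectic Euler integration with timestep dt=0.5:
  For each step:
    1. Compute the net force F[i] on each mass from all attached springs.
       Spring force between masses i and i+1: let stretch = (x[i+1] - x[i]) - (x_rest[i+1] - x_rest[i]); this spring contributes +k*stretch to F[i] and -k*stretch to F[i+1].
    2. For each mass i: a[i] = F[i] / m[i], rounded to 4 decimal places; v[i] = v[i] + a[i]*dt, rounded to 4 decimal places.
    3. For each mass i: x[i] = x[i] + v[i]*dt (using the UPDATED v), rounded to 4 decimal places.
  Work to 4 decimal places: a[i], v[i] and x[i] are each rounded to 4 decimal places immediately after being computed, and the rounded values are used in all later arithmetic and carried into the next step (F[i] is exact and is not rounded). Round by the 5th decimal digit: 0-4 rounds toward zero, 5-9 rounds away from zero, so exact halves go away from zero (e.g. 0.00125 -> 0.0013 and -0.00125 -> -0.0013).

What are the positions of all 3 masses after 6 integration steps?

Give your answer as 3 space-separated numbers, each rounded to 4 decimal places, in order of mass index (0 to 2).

Step 0: x=[6.0000 12.0000 16.0000] v=[0.0000 0.0000 -1.0000]
Step 1: x=[6.5000 11.0000 16.0000] v=[1.0000 -2.0000 0.0000]
Step 2: x=[6.7500 10.2500 16.0000] v=[0.5000 -1.5000 0.0000]
Step 3: x=[6.2500 10.6250 15.6250] v=[-1.0000 0.7500 -0.7500]
Step 4: x=[5.4375 11.3125 15.2500] v=[-1.6250 1.3750 -0.7500]
Step 5: x=[5.0625 11.0313 15.4063] v=[-0.7500 -0.5625 0.3125]
Step 6: x=[5.1719 9.9532 15.8751] v=[0.2188 -2.1563 0.9375]

Answer: 5.1719 9.9532 15.8751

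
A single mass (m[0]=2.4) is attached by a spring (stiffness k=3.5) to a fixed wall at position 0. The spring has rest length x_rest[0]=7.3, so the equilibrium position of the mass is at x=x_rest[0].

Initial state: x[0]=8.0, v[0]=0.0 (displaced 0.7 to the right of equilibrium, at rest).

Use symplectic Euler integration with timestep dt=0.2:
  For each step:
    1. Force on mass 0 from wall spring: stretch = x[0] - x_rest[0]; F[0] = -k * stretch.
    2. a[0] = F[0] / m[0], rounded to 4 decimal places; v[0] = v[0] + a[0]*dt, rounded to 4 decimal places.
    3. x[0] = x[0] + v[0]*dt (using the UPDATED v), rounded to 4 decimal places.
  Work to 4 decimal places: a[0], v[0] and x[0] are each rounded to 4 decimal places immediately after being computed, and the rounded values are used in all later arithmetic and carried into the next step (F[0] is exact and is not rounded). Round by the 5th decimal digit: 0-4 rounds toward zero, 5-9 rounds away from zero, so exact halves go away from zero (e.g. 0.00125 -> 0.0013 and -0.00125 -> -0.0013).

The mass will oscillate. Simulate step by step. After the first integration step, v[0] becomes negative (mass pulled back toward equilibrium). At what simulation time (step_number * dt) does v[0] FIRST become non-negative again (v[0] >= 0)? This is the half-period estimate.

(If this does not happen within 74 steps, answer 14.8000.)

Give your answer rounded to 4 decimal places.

Answer: 2.6000

Derivation:
Step 0: x=[8.0000] v=[0.0000]
Step 1: x=[7.9592] v=[-0.2042]
Step 2: x=[7.8799] v=[-0.3965]
Step 3: x=[7.7668] v=[-0.5656]
Step 4: x=[7.6264] v=[-0.7018]
Step 5: x=[7.4670] v=[-0.7970]
Step 6: x=[7.2979] v=[-0.8457]
Step 7: x=[7.1289] v=[-0.8451]
Step 8: x=[6.9699] v=[-0.7952]
Step 9: x=[6.8301] v=[-0.6989]
Step 10: x=[6.7177] v=[-0.5618]
Step 11: x=[6.6393] v=[-0.3920]
Step 12: x=[6.5994] v=[-0.1993]
Step 13: x=[6.6004] v=[0.0050]
First v>=0 after going negative at step 13, time=2.6000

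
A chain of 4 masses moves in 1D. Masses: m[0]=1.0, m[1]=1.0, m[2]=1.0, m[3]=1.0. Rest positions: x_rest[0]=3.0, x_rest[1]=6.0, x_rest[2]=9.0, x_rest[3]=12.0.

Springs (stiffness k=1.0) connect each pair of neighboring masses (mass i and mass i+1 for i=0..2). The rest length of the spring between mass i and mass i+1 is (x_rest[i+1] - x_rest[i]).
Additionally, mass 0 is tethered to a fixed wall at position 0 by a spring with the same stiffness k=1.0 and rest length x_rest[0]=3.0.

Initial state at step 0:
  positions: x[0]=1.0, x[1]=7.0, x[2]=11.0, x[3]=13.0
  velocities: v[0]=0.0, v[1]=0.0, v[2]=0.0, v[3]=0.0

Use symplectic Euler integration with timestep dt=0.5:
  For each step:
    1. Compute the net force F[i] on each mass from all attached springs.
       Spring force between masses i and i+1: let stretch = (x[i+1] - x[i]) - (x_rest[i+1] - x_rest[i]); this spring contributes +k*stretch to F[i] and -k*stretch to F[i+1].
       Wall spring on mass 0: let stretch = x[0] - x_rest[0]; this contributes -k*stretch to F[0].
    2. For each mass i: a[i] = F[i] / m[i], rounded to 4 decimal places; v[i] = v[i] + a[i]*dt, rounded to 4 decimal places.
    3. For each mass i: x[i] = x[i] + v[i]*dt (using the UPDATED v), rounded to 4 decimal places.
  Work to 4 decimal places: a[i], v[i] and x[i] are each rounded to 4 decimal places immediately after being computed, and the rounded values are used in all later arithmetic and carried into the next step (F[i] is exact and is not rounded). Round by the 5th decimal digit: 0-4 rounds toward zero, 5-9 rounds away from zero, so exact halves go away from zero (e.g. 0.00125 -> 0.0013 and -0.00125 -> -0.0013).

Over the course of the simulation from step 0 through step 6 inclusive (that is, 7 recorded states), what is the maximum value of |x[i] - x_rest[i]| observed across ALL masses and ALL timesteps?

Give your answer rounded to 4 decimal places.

Answer: 2.3087

Derivation:
Step 0: x=[1.0000 7.0000 11.0000 13.0000] v=[0.0000 0.0000 0.0000 0.0000]
Step 1: x=[2.2500 6.5000 10.5000 13.2500] v=[2.5000 -1.0000 -1.0000 0.5000]
Step 2: x=[4.0000 5.9375 9.6875 13.5625] v=[3.5000 -1.1250 -1.6250 0.6250]
Step 3: x=[5.2344 5.8281 8.9063 13.6563] v=[2.4688 -0.2188 -1.5625 0.1875]
Step 4: x=[5.3087 6.3399 8.5430 13.3126] v=[0.1485 1.0235 -0.7266 -0.6875]
Step 5: x=[4.3136 7.1447 8.8214 12.5265] v=[-1.9903 1.6095 0.5567 -1.5723]
Step 6: x=[2.9478 7.6609 9.6069 11.5641] v=[-2.7316 1.0323 1.5709 -1.9249]
Max displacement = 2.3087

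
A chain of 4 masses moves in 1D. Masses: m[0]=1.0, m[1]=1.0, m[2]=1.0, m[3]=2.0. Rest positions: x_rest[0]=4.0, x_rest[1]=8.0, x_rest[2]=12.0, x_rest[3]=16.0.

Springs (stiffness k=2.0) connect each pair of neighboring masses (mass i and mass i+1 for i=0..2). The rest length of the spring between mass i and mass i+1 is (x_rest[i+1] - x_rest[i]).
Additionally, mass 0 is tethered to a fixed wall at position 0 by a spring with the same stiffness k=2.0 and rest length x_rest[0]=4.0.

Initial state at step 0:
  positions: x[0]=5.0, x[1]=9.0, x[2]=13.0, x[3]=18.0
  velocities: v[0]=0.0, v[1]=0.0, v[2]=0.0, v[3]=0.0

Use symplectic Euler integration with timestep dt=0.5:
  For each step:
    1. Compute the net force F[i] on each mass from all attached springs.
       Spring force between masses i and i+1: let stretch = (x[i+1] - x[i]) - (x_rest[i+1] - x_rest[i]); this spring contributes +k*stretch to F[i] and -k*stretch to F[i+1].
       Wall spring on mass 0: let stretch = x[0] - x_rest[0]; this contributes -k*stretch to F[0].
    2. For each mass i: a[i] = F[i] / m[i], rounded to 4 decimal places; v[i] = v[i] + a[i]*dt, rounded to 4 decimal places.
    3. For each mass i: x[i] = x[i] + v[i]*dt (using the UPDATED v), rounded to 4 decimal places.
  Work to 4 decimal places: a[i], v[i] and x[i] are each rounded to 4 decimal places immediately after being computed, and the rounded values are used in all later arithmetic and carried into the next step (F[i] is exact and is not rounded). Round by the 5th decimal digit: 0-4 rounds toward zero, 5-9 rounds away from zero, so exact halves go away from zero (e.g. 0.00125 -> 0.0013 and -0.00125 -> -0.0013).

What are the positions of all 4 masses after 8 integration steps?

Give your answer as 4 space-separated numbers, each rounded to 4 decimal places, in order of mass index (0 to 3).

Answer: 3.2836 7.9062 12.2592 15.5525

Derivation:
Step 0: x=[5.0000 9.0000 13.0000 18.0000] v=[0.0000 0.0000 0.0000 0.0000]
Step 1: x=[4.5000 9.0000 13.5000 17.7500] v=[-1.0000 0.0000 1.0000 -0.5000]
Step 2: x=[4.0000 9.0000 13.8750 17.4375] v=[-1.0000 0.0000 0.7500 -0.6250]
Step 3: x=[4.0000 8.9375 13.5938 17.2344] v=[0.0000 -0.1250 -0.5625 -0.4063]
Step 4: x=[4.4688 8.7344 12.8047 17.1211] v=[0.9375 -0.4062 -1.5782 -0.2266]
Step 5: x=[4.8360 8.4337 12.1387 16.9287] v=[0.7343 -0.6015 -1.3321 -0.3848]
Step 6: x=[4.5840 8.1866 12.0152 16.5388] v=[-0.5040 -0.4942 -0.2471 -0.7798]
Step 7: x=[3.8413 8.0525 12.2392 16.0180] v=[-1.4854 -0.2682 0.4479 -1.0416]
Step 8: x=[3.2836 7.9062 12.2592 15.5525] v=[-1.1155 -0.2927 0.0400 -0.9310]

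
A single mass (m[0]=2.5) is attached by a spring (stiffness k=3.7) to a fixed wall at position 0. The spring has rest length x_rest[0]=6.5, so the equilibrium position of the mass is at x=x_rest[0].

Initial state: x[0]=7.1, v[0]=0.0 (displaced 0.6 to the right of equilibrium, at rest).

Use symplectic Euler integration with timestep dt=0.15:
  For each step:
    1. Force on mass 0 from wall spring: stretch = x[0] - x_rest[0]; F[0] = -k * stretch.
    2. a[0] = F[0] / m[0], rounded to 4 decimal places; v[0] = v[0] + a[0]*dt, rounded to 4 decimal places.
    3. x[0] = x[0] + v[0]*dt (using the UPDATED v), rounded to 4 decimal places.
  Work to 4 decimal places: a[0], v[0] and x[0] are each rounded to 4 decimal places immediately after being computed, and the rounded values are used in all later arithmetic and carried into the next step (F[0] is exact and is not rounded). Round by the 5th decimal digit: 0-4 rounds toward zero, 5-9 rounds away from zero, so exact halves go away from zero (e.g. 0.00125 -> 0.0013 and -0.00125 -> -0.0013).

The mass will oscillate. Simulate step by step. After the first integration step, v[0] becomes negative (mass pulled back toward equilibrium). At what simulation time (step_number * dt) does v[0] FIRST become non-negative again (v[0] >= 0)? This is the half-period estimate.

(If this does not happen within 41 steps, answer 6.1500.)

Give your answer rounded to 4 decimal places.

Answer: 2.7000

Derivation:
Step 0: x=[7.1000] v=[0.0000]
Step 1: x=[7.0800] v=[-0.1332]
Step 2: x=[7.0407] v=[-0.2620]
Step 3: x=[6.9834] v=[-0.3820]
Step 4: x=[6.9100] v=[-0.4893]
Step 5: x=[6.8230] v=[-0.5803]
Step 6: x=[6.7252] v=[-0.6520]
Step 7: x=[6.6199] v=[-0.7020]
Step 8: x=[6.5106] v=[-0.7286]
Step 9: x=[6.4010] v=[-0.7310]
Step 10: x=[6.2947] v=[-0.7090]
Step 11: x=[6.1952] v=[-0.6634]
Step 12: x=[6.1058] v=[-0.5957]
Step 13: x=[6.0296] v=[-0.5082]
Step 14: x=[5.9690] v=[-0.4038]
Step 15: x=[5.9261] v=[-0.2859]
Step 16: x=[5.9023] v=[-0.1585]
Step 17: x=[5.8984] v=[-0.0258]
Step 18: x=[5.9146] v=[0.1078]
First v>=0 after going negative at step 18, time=2.7000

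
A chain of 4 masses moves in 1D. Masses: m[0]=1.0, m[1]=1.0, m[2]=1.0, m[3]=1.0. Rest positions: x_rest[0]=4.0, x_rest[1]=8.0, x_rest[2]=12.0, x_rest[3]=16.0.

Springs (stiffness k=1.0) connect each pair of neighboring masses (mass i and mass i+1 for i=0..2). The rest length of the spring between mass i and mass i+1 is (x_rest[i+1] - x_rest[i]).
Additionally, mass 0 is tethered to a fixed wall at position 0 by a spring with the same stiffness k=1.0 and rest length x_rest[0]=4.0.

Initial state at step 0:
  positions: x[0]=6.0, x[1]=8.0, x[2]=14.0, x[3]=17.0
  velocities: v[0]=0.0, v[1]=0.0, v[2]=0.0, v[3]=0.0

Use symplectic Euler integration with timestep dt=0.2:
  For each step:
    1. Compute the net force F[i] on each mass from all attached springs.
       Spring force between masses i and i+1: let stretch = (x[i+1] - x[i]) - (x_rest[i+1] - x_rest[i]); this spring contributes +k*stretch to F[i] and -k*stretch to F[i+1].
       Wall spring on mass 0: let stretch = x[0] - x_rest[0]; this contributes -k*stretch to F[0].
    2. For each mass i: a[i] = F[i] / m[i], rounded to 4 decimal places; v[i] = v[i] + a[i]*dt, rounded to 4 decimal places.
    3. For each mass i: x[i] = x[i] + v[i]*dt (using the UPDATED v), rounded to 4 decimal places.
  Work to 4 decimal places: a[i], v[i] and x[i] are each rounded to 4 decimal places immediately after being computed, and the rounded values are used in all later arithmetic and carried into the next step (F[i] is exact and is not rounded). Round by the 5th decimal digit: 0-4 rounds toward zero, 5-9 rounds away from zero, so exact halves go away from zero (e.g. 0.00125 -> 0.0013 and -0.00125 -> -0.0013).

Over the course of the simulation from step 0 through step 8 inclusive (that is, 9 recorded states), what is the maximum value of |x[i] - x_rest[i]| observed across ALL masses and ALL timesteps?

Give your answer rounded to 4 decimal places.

Answer: 2.0941

Derivation:
Step 0: x=[6.0000 8.0000 14.0000 17.0000] v=[0.0000 0.0000 0.0000 0.0000]
Step 1: x=[5.8400 8.1600 13.8800 17.0400] v=[-0.8000 0.8000 -0.6000 0.2000]
Step 2: x=[5.5392 8.4560 13.6576 17.1136] v=[-1.5040 1.4800 -1.1120 0.3680]
Step 3: x=[5.1335 8.8434 13.3654 17.2090] v=[-2.0285 1.9370 -1.4611 0.4768]
Step 4: x=[4.6709 9.2633 13.0460 17.3106] v=[-2.3132 2.0994 -1.5968 0.5081]
Step 5: x=[4.2051 9.6508 12.7459 17.4016] v=[-2.3289 1.9375 -1.5004 0.4552]
Step 6: x=[3.7889 9.9443 12.5082 17.4664] v=[-2.0808 1.4674 -1.1883 0.3241]
Step 7: x=[3.4674 10.0941 12.3663 17.4929] v=[-1.6075 0.7491 -0.7094 0.1325]
Step 8: x=[3.2723 10.0697 12.3386 17.4743] v=[-0.9756 -0.1218 -0.1385 -0.0928]
Max displacement = 2.0941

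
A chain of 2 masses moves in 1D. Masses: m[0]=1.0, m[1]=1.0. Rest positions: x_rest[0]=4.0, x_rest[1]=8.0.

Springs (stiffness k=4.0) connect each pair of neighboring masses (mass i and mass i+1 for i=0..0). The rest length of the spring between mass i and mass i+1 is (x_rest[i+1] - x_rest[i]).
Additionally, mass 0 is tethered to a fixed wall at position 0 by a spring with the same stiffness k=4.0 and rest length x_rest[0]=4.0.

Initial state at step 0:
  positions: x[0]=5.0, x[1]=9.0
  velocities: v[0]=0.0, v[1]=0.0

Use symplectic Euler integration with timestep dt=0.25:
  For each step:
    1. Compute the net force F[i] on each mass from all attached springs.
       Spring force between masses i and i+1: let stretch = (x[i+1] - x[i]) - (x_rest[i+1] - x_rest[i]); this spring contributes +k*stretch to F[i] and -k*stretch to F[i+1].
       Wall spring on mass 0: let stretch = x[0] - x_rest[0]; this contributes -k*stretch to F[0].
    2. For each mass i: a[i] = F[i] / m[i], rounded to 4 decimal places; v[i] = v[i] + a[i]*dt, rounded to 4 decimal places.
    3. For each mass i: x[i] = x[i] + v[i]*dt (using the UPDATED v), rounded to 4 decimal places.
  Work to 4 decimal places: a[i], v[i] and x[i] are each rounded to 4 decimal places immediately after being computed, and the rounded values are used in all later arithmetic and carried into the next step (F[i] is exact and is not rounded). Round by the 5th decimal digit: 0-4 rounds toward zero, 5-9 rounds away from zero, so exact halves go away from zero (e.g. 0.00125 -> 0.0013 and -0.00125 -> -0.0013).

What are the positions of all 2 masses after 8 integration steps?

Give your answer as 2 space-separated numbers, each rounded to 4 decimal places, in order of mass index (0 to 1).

Answer: 3.5702 6.8319

Derivation:
Step 0: x=[5.0000 9.0000] v=[0.0000 0.0000]
Step 1: x=[4.7500 9.0000] v=[-1.0000 0.0000]
Step 2: x=[4.3750 8.9375] v=[-1.5000 -0.2500]
Step 3: x=[4.0469 8.7344] v=[-1.3125 -0.8125]
Step 4: x=[3.8789 8.3594] v=[-0.6719 -1.5000]
Step 5: x=[3.8613 7.8643] v=[-0.0703 -1.9805]
Step 6: x=[3.8792 7.3684] v=[0.0714 -1.9835]
Step 7: x=[3.7996 7.0002] v=[-0.3186 -1.4727]
Step 8: x=[3.5702 6.8319] v=[-0.9176 -0.6733]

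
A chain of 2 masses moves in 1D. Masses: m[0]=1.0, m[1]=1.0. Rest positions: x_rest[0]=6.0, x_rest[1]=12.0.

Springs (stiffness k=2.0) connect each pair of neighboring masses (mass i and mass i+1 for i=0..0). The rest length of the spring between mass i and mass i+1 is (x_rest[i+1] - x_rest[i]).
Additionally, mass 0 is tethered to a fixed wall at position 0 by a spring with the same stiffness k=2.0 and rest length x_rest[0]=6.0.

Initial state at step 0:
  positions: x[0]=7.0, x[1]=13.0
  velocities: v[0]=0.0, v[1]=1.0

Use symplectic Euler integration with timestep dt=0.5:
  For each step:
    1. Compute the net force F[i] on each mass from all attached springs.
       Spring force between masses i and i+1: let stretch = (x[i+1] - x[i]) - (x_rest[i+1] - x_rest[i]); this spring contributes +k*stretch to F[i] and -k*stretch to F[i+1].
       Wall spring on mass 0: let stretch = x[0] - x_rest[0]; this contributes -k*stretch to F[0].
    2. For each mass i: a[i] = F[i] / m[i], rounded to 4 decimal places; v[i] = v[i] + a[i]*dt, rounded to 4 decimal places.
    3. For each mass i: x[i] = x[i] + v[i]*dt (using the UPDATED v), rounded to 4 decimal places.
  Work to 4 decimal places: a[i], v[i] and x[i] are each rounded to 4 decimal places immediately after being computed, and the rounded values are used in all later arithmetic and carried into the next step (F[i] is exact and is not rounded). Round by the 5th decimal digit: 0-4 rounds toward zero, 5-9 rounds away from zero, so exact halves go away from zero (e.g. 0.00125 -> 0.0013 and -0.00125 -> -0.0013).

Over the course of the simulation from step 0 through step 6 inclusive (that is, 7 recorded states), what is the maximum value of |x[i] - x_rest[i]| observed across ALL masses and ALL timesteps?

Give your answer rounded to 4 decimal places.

Step 0: x=[7.0000 13.0000] v=[0.0000 1.0000]
Step 1: x=[6.5000 13.5000] v=[-1.0000 1.0000]
Step 2: x=[6.2500 13.5000] v=[-0.5000 0.0000]
Step 3: x=[6.5000 12.8750] v=[0.5000 -1.2500]
Step 4: x=[6.6875 12.0625] v=[0.3750 -1.6250]
Step 5: x=[6.2188 11.5625] v=[-0.9375 -1.0000]
Step 6: x=[5.3125 11.3907] v=[-1.8126 -0.3437]
Max displacement = 1.5000

Answer: 1.5000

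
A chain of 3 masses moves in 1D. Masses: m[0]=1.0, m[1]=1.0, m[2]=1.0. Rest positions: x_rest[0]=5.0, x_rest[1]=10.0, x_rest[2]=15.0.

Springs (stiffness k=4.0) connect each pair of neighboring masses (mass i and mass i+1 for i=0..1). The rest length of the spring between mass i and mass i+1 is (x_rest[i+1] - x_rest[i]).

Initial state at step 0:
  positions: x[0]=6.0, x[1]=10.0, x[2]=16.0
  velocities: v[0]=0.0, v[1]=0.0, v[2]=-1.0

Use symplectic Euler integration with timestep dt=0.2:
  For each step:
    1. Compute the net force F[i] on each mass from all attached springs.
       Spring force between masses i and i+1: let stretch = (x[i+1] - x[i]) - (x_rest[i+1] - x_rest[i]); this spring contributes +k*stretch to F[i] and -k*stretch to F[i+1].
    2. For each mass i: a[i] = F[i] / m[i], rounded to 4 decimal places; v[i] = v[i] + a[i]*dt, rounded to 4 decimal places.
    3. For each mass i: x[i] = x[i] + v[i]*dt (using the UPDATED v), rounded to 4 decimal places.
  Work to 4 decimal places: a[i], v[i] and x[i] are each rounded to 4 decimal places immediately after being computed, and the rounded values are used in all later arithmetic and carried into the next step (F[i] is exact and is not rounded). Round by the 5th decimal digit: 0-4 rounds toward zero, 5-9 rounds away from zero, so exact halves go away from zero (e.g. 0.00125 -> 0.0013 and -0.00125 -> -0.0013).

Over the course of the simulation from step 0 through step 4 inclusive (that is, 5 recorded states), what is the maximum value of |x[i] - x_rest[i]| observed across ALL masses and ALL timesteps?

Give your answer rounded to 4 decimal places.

Answer: 1.1415

Derivation:
Step 0: x=[6.0000 10.0000 16.0000] v=[0.0000 0.0000 -1.0000]
Step 1: x=[5.8400 10.3200 15.6400] v=[-0.8000 1.6000 -1.8000]
Step 2: x=[5.5968 10.7744 15.2288] v=[-1.2160 2.2720 -2.0560]
Step 3: x=[5.3820 11.1131 14.9049] v=[-1.0739 1.6934 -1.6195]
Step 4: x=[5.2842 11.1415 14.7743] v=[-0.4890 0.1420 -0.6529]
Max displacement = 1.1415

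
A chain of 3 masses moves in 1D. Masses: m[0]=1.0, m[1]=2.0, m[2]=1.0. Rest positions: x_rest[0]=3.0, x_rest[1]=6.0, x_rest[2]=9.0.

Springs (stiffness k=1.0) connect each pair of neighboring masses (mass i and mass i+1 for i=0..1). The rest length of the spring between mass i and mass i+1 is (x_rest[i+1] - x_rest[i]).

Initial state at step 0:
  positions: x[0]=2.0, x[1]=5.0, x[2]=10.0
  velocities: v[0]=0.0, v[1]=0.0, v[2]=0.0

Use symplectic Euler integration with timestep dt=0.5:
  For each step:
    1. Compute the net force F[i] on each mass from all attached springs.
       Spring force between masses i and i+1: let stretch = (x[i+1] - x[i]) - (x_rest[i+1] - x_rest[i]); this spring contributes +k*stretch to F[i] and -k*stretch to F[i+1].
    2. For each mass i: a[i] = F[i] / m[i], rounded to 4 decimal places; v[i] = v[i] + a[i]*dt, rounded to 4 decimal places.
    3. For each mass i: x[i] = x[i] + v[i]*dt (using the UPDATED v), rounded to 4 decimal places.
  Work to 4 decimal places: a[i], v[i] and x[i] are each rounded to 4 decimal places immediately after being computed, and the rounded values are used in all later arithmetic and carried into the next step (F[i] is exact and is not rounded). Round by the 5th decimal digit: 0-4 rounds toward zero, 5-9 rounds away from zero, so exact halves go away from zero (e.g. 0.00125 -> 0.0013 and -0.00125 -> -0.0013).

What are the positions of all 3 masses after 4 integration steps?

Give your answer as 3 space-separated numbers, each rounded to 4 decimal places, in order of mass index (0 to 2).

Step 0: x=[2.0000 5.0000 10.0000] v=[0.0000 0.0000 0.0000]
Step 1: x=[2.0000 5.2500 9.5000] v=[0.0000 0.5000 -1.0000]
Step 2: x=[2.0625 5.6250 8.6875] v=[0.1250 0.7500 -1.6250]
Step 3: x=[2.2657 5.9375 7.8594] v=[0.4063 0.6250 -1.6563]
Step 4: x=[2.6368 6.0313 7.3008] v=[0.7422 0.1875 -1.1173]

Answer: 2.6368 6.0313 7.3008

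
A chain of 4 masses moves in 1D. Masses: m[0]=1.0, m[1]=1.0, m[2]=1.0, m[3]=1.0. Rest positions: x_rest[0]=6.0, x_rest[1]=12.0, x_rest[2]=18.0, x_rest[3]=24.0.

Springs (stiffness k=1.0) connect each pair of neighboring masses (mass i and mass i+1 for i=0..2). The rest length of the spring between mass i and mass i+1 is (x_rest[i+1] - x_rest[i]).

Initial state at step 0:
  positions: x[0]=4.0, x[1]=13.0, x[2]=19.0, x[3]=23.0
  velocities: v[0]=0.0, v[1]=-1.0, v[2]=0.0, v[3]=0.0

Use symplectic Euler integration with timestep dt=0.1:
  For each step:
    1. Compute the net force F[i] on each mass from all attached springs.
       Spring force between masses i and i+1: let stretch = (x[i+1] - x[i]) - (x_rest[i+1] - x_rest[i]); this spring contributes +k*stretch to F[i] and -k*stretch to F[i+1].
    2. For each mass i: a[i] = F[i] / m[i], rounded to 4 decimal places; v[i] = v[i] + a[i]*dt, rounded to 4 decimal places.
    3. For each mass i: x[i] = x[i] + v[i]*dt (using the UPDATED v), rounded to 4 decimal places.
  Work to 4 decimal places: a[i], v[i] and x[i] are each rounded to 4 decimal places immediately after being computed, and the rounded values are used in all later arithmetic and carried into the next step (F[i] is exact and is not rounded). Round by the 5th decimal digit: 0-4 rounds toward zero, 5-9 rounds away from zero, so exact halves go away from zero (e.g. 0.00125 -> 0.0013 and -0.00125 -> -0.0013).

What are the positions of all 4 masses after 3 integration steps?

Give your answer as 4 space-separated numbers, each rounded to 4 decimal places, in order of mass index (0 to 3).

Answer: 4.1730 12.5314 18.8775 23.1180

Derivation:
Step 0: x=[4.0000 13.0000 19.0000 23.0000] v=[0.0000 -1.0000 0.0000 0.0000]
Step 1: x=[4.0300 12.8700 18.9800 23.0200] v=[0.3000 -1.3000 -0.2000 0.2000]
Step 2: x=[4.0884 12.7127 18.9393 23.0596] v=[0.5840 -1.5730 -0.4070 0.3960]
Step 3: x=[4.1730 12.5314 18.8775 23.1180] v=[0.8464 -1.8128 -0.6176 0.5840]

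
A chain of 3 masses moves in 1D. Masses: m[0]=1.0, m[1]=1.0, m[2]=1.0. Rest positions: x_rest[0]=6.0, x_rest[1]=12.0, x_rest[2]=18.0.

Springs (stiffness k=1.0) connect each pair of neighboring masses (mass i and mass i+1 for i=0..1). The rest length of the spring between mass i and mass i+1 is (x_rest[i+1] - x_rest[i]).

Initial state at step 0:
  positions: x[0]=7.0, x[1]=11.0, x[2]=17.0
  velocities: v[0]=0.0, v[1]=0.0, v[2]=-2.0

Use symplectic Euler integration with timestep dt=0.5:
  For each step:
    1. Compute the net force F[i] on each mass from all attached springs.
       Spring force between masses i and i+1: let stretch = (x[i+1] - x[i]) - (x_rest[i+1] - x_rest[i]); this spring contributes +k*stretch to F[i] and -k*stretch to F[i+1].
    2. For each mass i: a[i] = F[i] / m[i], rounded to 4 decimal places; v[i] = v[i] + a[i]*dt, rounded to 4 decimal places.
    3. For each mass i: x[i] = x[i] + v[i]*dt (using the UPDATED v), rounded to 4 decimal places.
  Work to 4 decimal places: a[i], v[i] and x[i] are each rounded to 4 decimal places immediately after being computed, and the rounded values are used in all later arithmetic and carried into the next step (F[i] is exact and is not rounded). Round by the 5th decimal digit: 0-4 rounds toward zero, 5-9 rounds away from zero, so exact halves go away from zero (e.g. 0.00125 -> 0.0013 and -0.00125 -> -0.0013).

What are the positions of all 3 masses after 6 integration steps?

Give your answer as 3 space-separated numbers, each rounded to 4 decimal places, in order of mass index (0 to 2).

Step 0: x=[7.0000 11.0000 17.0000] v=[0.0000 0.0000 -2.0000]
Step 1: x=[6.5000 11.5000 16.0000] v=[-1.0000 1.0000 -2.0000]
Step 2: x=[5.7500 11.8750 15.3750] v=[-1.5000 0.7500 -1.2500]
Step 3: x=[5.0313 11.5938 15.3750] v=[-1.4375 -0.5625 0.0000]
Step 4: x=[4.4532 10.6172 15.9297] v=[-1.1563 -1.9532 1.1094]
Step 5: x=[3.9161 9.4277 16.6563] v=[-1.0743 -2.3790 1.4532]
Step 6: x=[3.2569 8.6675 17.0758] v=[-1.3185 -1.5205 0.8389]

Answer: 3.2569 8.6675 17.0758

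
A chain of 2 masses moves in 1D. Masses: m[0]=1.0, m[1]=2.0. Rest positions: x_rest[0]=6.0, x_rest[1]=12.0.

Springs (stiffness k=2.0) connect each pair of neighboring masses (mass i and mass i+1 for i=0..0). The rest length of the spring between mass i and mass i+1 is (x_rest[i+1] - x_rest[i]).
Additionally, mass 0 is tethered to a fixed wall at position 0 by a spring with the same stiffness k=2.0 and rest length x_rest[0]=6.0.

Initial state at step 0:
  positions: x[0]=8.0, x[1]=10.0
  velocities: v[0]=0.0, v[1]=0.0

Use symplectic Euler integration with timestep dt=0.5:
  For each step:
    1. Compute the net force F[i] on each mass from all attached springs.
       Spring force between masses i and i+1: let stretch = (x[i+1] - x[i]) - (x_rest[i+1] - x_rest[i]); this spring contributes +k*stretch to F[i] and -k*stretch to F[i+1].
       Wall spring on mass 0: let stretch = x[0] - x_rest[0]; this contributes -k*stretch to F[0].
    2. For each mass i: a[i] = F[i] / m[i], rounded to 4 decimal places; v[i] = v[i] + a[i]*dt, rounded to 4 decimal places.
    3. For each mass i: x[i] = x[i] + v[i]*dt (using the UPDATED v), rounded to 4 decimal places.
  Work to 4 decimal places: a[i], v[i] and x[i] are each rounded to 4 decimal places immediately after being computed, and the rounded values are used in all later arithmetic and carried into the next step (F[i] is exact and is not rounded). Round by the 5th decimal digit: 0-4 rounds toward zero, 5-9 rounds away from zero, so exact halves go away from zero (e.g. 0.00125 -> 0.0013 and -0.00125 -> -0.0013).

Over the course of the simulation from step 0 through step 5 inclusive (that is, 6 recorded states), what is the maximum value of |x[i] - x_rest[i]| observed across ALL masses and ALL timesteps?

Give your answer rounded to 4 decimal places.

Step 0: x=[8.0000 10.0000] v=[0.0000 0.0000]
Step 1: x=[5.0000 11.0000] v=[-6.0000 2.0000]
Step 2: x=[2.5000 12.0000] v=[-5.0000 2.0000]
Step 3: x=[3.5000 12.1250] v=[2.0000 0.2500]
Step 4: x=[7.0625 11.5938] v=[7.1250 -1.0625]
Step 5: x=[9.3594 11.4297] v=[4.5938 -0.3282]
Max displacement = 3.5000

Answer: 3.5000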